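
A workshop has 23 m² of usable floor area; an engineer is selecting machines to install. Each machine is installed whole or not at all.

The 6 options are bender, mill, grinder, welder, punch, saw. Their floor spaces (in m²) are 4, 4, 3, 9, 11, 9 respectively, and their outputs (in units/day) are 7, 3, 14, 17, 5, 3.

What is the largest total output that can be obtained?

Take bender, mill, grinder, and welder: floor space 4 + 4 + 3 + 9 = 20 ≤ 23, output 7 + 3 + 14 + 17 = 41.
No other feasible combination does better.

41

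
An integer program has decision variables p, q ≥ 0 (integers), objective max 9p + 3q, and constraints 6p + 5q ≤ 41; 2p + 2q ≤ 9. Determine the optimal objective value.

Relaxing integrality, the LP optimum is 40.50 at (p,q) = (4.5, 0), which is not an integer point.
(p,q)=(4,0): 6·4+5·0=24≤41, 2·4+2·0=8≤9, objective 36.
(p,q)=(3,1): 6·3+5·1=23≤41, 2·3+2·1=8≤9, objective 30.
(p,q)=(3,0): 6·3+5·0=18≤41, 2·3+2·0=6≤9, objective 27.
Maximum is 36 at (p,q)=(4,0).

36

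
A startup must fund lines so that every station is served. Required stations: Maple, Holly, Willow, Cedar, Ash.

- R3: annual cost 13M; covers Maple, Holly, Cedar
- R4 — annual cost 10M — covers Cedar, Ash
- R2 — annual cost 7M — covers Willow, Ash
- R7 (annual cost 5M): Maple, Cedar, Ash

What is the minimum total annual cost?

This is a weighted set-cover instance.
Choose R3 and R2: together they cover Maple, Holly, Willow, Cedar, Ash — every station.
Total annual cost: 13 + 7 = 20.

20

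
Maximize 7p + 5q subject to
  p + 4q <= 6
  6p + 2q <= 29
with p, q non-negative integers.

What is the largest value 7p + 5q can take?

(p,q)=(4,0): 1·4+4·0=4≤6, 6·4+2·0=24≤29, objective 28.
(p,q)=(3,0): 1·3+4·0=3≤6, 6·3+2·0=18≤29, objective 21.
The best lattice point is (4,0), giving 28.

28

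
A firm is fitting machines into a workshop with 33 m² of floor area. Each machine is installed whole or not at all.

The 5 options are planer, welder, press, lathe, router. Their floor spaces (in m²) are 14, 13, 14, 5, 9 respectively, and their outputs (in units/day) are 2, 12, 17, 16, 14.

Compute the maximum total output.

47

This is a 0-1 knapsack instance.
Take press, lathe, and router: floor space 14 + 5 + 9 = 28 ≤ 33, output 17 + 16 + 14 = 47.
No other feasible combination does better.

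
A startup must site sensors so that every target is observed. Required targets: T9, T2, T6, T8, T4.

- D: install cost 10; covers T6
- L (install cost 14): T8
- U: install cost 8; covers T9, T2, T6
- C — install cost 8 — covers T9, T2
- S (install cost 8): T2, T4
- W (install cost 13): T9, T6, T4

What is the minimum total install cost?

Choose L, U, and S: together they cover T9, T2, T6, T8, T4 — every target.
Total install cost: 14 + 8 + 8 = 30.

30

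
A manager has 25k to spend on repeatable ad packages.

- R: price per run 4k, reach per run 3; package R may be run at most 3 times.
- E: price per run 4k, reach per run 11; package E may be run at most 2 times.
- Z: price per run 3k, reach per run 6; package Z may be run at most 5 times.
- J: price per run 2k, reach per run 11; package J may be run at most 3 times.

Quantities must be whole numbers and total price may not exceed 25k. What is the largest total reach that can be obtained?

This is a bounded integer knapsack.
Take 1×E, 5×Z, and 3×J: price 25 ≤ 25, reach 1·11 + 5·6 + 3·11 = 74.
J has the best ratio (11/2) and is taken to its limit of 3; remaining capacity is filled optimally with the others.

74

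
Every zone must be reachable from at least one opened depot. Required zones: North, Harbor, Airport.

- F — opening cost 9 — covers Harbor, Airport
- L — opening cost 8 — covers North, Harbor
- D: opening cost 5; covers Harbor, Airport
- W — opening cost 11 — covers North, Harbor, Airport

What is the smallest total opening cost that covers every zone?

11

The greedy cost-per-new-zone heuristic would pick D and L for 13, but a cheaper cover exists.
W alone covers North, Harbor, Airport — every zone.
Total opening cost: 11.
No cover costs less than 11.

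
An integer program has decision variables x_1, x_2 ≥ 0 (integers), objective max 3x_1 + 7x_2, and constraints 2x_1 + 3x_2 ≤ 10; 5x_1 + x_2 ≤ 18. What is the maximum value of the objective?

Relaxing integrality, the LP optimum is 23.33 at (x_1,x_2) = (0, 3.33), which is not an integer point.
(x_1,x_2)=(0,3): 2·0+3·3=9≤10, 5·0+1·3=3≤18, objective 21.
(x_1,x_2)=(1,2): 2·1+3·2=8≤10, 5·1+1·2=7≤18, objective 17.
(x_1,x_2)=(0,2): 2·0+3·2=6≤10, 5·0+1·2=2≤18, objective 14.
Maximum is 21 at (x_1,x_2)=(0,3).

21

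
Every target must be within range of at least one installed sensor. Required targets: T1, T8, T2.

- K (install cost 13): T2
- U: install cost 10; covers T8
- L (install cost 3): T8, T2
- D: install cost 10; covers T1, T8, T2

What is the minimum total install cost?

10

The greedy cost-per-new-target heuristic would pick L and D for 13, but a cheaper cover exists.
D alone covers T1, T8, T2 — every target.
Total install cost: 10.
No cover costs less than 10.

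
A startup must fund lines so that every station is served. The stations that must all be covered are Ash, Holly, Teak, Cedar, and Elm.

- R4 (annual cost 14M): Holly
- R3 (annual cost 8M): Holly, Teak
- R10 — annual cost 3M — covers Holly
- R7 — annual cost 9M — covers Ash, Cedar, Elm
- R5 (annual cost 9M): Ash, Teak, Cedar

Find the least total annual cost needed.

17

The greedy cost-per-new-station heuristic would pick R10, R7, and R3 for 20, but a cheaper cover exists.
Choose R3 and R7: together they cover Ash, Holly, Teak, Cedar, Elm — every station.
Total annual cost: 8 + 9 = 17.
No cover costs less than 17.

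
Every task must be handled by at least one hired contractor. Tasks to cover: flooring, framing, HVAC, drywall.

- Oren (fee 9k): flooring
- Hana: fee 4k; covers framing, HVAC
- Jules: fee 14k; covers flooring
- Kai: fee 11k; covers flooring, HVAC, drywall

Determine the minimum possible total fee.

This is an integer covering problem.
Choose Hana and Kai: together they cover flooring, framing, HVAC, drywall — every task.
Total fee: 4 + 11 = 15.
No cover costs less than 15.

15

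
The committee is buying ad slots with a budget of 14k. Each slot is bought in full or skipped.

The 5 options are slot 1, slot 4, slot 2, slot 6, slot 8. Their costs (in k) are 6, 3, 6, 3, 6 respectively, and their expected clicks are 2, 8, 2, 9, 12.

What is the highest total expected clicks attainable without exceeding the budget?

Allowing fractional choices, the relaxed optimum would be about 29.7, but ad slots are indivisible.
slot 4 + slot 6 + slot 8: cost 3 + 3 + 6 = 12 ≤ 14, expected clicks 8 + 9 + 12 = 29.
slot 6 + slot 8: cost 3 + 6 = 9 ≤ 14, expected clicks 9 + 12 = 21.
Best is slot 4, slot 6, and slot 8 with total expected clicks 29.

29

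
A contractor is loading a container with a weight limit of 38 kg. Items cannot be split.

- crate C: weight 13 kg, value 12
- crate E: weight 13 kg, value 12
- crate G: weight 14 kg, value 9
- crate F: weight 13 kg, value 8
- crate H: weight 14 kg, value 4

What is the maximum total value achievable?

Take crate C and crate E: weight 13 + 13 = 26 ≤ 38, value 12 + 12 = 24.
No other feasible combination does better.

24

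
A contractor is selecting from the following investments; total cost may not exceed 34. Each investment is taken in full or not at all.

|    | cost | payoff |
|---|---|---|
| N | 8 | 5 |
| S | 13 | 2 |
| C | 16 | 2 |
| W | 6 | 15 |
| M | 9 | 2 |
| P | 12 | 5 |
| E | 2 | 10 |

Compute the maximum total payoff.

35

Allowing fractional choices, the relaxed optimum would be about 36.3, but investments are indivisible.
N + S + W + E: cost 8 + 13 + 6 + 2 = 29 ≤ 34, payoff 5 + 2 + 15 + 10 = 32.
N + W + P + E: cost 8 + 6 + 12 + 2 = 28 ≤ 34, payoff 5 + 15 + 5 + 10 = 35.
N + W + M + E: cost 8 + 6 + 9 + 2 = 25 ≤ 34, payoff 5 + 15 + 2 + 10 = 32.
Best is N, W, P, and E with total payoff 35.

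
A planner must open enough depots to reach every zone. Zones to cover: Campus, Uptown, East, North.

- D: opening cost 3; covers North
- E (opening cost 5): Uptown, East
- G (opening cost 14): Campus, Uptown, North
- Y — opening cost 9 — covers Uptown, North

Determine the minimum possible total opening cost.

The greedy cost-per-new-zone heuristic would pick E, D, and G for 22, but a cheaper cover exists.
Choose E and G: together they cover Campus, Uptown, East, North — every zone.
Total opening cost: 5 + 14 = 19.
No cover costs less than 19.

19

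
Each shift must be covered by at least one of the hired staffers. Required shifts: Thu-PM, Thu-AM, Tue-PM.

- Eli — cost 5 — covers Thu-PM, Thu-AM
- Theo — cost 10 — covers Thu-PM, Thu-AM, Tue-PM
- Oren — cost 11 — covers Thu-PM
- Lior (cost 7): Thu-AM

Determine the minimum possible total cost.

10

This is an integer covering problem.
Theo alone covers Thu-PM, Thu-AM, Tue-PM — every shift.
Total cost: 10.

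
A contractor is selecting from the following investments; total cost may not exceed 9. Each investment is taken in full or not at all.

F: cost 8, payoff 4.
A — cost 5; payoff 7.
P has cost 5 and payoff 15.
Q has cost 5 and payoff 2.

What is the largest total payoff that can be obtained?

15

This is a 0-1 knapsack instance.
Allowing fractional choices, the relaxed optimum would be about 20.6, but investments are indivisible.
P: cost 5 ≤ 9, payoff 15.
A: cost 5 ≤ 9, payoff 7.
F: cost 8 ≤ 9, payoff 4.
Best is P with total payoff 15.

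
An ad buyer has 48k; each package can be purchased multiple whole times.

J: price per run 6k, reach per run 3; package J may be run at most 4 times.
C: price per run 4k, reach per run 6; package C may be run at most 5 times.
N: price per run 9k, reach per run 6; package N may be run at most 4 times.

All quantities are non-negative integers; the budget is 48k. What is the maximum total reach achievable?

48

Take 5×C and 3×N: price 47 ≤ 48, reach 5·6 + 3·6 = 48.
C has the best ratio (6/4) and is taken to its limit of 5; remaining capacity is filled optimally with the others.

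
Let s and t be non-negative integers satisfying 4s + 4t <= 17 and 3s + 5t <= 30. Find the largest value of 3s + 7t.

Relaxing integrality, the LP optimum is 29.75 at (s,t) = (0, 4.25), which is not an integer point.
(s,t)=(0,4): 4·0+4·4=16≤17, 3·0+5·4=20≤30, objective 28.
(s,t)=(1,3): 4·1+4·3=16≤17, 3·1+5·3=18≤30, objective 24.
(s,t)=(0,3): 4·0+4·3=12≤17, 3·0+5·3=15≤30, objective 21.
No feasible integer point exceeds 28.

28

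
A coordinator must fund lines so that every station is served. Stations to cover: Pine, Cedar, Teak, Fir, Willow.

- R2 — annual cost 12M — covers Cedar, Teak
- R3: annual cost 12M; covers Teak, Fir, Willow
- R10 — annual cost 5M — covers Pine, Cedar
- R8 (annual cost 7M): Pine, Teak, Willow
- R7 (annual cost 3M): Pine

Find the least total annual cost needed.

17

The greedy cost-per-new-station heuristic would pick R8, R10, and R3 for 24, but a cheaper cover exists.
Choose R3 and R10: together they cover Pine, Cedar, Teak, Fir, Willow — every station.
Total annual cost: 12 + 5 = 17.
No cover costs less than 17.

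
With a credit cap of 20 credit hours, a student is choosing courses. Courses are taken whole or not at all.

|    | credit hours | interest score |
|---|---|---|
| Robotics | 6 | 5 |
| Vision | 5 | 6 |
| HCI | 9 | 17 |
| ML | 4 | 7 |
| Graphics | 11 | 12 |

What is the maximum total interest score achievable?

This is an integer program with binary decision variables.
Allowing fractional choices, the relaxed optimum would be about 32.2, but courses are indivisible.
Vision + HCI + ML: credit hours 5 + 9 + 4 = 18 ≤ 20, interest score 6 + 17 + 7 = 30.
Robotics + HCI + ML: credit hours 6 + 9 + 4 = 19 ≤ 20, interest score 5 + 17 + 7 = 29.
Best is Vision, HCI, and ML with total interest score 30.

30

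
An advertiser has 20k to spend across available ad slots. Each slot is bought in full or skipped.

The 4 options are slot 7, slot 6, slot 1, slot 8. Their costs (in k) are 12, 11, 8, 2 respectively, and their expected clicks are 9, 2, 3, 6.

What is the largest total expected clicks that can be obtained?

15

slot 1 + slot 8: cost 8 + 2 = 10 ≤ 20, expected clicks 3 + 6 = 9.
slot 7 + slot 1: cost 12 + 8 = 20 ≤ 20, expected clicks 9 + 3 = 12.
slot 7 + slot 8: cost 12 + 2 = 14 ≤ 20, expected clicks 9 + 6 = 15.
Best is slot 7 and slot 8 with total expected clicks 15.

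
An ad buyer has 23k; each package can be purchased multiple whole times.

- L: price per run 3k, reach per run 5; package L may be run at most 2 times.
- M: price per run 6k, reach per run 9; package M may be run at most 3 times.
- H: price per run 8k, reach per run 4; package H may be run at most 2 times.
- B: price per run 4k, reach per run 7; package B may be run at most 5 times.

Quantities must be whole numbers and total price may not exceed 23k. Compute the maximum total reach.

40

B has the best ratio (7/4); taking only B gives at most 5×7 = 35 (stopped by the price limit).
Mixing does better — 1×L and 5×B: price 23 ≤ 23, reach 1·5 + 5·7 = 40.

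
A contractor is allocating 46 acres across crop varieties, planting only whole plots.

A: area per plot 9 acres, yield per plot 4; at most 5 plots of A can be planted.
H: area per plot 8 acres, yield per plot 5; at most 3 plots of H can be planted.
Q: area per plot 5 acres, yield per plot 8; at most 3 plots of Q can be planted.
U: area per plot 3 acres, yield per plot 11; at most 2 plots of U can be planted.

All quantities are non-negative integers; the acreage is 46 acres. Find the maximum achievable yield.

Take 3×H, 3×Q, and 2×U: area 45 ≤ 46, yield 3·5 + 3·8 + 2·11 = 61.
U has the best ratio (11/3) and is taken to its limit of 2; remaining capacity is filled optimally with the others.

61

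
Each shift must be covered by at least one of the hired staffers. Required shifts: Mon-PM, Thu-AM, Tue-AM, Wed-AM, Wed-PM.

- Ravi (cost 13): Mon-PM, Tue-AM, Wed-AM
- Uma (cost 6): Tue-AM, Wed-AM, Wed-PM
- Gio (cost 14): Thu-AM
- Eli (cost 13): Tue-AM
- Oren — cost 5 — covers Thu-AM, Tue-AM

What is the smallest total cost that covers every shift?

24

Choose Ravi, Uma, and Oren: together they cover Mon-PM, Thu-AM, Tue-AM, Wed-AM, Wed-PM — every shift.
Total cost: 13 + 6 + 5 = 24.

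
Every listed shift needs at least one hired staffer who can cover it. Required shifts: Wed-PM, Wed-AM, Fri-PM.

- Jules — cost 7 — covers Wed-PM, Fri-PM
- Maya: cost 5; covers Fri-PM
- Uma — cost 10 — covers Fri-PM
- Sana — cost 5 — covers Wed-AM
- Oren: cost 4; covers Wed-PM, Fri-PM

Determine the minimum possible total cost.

9

Choose Sana and Oren: together they cover Wed-PM, Wed-AM, Fri-PM — every shift.
Total cost: 5 + 4 = 9.
No cover costs less than 9.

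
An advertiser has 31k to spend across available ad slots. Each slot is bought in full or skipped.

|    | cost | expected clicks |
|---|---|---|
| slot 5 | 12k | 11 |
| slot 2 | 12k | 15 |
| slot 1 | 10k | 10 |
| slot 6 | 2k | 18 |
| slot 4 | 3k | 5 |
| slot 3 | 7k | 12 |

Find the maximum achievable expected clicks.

55

Allowing fractional choices, the relaxed optimum would be about 57.0, but ad slots are indivisible.
slot 2 + slot 1 + slot 6 + slot 3: cost 12 + 10 + 2 + 7 = 31 ≤ 31, expected clicks 15 + 10 + 18 + 12 = 55.
slot 5 + slot 1 + slot 6 + slot 3: cost 12 + 10 + 2 + 7 = 31 ≤ 31, expected clicks 11 + 10 + 18 + 12 = 51.
slot 2 + slot 6 + slot 4 + slot 3: cost 12 + 2 + 3 + 7 = 24 ≤ 31, expected clicks 15 + 18 + 5 + 12 = 50.
Best is slot 2, slot 1, slot 6, and slot 3 with total expected clicks 55.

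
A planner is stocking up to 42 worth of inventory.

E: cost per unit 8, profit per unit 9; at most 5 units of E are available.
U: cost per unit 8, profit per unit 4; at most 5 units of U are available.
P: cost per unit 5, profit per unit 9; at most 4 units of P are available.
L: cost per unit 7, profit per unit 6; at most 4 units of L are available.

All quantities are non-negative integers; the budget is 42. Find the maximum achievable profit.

Take 1×E, 4×P, and 2×L: cost 42 ≤ 42, profit 1·9 + 4·9 + 2·6 = 57.
P has the best ratio (9/5) and is taken to its limit of 4; remaining capacity is filled optimally with the others.

57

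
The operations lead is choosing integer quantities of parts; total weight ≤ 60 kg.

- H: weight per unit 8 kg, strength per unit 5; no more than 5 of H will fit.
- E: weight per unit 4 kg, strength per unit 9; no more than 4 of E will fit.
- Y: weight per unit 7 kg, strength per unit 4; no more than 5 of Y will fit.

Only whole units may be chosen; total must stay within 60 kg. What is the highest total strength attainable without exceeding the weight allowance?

E has the best ratio (9/4); taking only E gives at most 4×9 = 36 (stopped by the supply cap of 4).
Mixing does better — 2×H, 4×E, and 4×Y: weight 60 ≤ 60, strength 2·5 + 4·9 + 4·4 = 62.

62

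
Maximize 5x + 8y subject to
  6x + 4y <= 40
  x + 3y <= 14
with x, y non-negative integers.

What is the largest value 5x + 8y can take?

44

Relaxing integrality, the LP optimum is 48.00 at (x,y) = (4.57, 3.14), which is not an integer point.
(x,y)=(4,3): 6·4+4·3=36≤40, 1·4+3·3=13≤14, objective 44.
(x,y)=(5,2): 6·5+4·2=38≤40, 1·5+3·2=11≤14, objective 41.
(x,y)=(3,3): 6·3+4·3=30≤40, 1·3+3·3=12≤14, objective 39.
No feasible integer point exceeds 44.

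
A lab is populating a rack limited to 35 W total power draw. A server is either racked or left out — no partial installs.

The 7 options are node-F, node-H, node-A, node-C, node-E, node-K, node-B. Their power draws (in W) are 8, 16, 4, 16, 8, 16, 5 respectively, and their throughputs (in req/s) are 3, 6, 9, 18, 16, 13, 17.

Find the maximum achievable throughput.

Take node-A, node-C, node-E, and node-B: power draw 4 + 16 + 8 + 5 = 33 ≤ 35, throughput 9 + 18 + 16 + 17 = 60.
No other feasible combination does better.

60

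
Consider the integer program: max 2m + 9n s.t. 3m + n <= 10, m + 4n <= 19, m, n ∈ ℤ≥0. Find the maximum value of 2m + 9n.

(m,n)=(2,4): 3·2+1·4=10≤10, 1·2+4·4=18≤19, objective 40.
(m,n)=(1,4): 3·1+1·4=7≤10, 1·1+4·4=17≤19, objective 38.
No feasible integer point exceeds 40.

40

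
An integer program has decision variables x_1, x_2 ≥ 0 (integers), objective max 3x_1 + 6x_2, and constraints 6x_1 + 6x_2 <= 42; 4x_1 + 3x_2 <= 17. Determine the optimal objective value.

30

The continuous relaxation peaks at (0, 5.67) with value 34.00; rounding to a feasible lattice point costs some objective.
(x_1,x_2)=(0,5) is feasible, giving 30.
(x_1,x_2)=(1,4) is feasible, giving 27.
(x_1,x_2)=(0,4) is feasible, giving 24.
The best lattice point is (0,5), giving 30.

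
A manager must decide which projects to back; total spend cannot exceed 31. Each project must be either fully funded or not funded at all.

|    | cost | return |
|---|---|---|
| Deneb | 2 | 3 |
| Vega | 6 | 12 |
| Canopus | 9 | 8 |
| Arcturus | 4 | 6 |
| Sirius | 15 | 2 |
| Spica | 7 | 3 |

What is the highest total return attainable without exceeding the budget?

32

Allowing fractional choices, the relaxed optimum would be about 32.4, but projects are indivisible.
Deneb + Vega + Canopus + Arcturus + Spica: cost 2 + 6 + 9 + 4 + 7 = 28 ≤ 31, return 3 + 12 + 8 + 6 + 3 = 32.
Vega + Canopus + Arcturus + Spica: cost 6 + 9 + 4 + 7 = 26 ≤ 31, return 12 + 8 + 6 + 3 = 29.
Deneb + Vega + Canopus + Arcturus: cost 2 + 6 + 9 + 4 = 21 ≤ 31, return 3 + 12 + 8 + 6 = 29.
Best is Deneb, Vega, Canopus, Arcturus, and Spica with total return 32.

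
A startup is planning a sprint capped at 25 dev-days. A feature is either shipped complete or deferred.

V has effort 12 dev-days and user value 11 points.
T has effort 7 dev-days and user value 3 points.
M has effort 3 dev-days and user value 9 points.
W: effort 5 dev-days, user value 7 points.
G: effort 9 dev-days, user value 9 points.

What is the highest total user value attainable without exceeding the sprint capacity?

29

Treat it as a binary knapsack problem.
Take V, M, and G: effort 12 + 3 + 9 = 24 ≤ 25, user value 11 + 9 + 9 = 29.
No other feasible combination does better.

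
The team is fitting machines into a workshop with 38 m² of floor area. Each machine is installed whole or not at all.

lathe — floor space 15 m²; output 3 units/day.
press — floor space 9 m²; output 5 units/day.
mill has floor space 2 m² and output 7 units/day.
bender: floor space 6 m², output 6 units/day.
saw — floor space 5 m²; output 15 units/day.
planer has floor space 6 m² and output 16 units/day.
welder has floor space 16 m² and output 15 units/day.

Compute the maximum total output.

59

Take mill, bender, saw, planer, and welder: floor space 2 + 6 + 5 + 6 + 16 = 35 ≤ 38, output 7 + 6 + 15 + 16 + 15 = 59.
No other feasible combination does better.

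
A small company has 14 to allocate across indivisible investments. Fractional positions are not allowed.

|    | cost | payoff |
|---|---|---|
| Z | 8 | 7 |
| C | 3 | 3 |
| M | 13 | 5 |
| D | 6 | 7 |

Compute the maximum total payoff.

C + D: cost 3 + 6 = 9 ≤ 14, payoff 3 + 7 = 10.
Z + D: cost 8 + 6 = 14 ≤ 14, payoff 7 + 7 = 14.
Best is Z and D with total payoff 14.

14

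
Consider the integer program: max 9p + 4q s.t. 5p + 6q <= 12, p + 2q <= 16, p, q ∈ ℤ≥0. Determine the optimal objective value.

18

The continuous relaxation peaks at (2.4, 0) with value 21.60; rounding to a feasible lattice point costs some objective.
(p,q)=(2,0): 5·2+6·0=10≤12, 1·2+2·0=2≤16, objective 18.
(p,q)=(1,1): 5·1+6·1=11≤12, 1·1+2·1=3≤16, objective 13.
(p,q)=(1,0): 5·1+6·0=5≤12, 1·1+2·0=1≤16, objective 9.
Maximum is 18 at (p,q)=(2,0).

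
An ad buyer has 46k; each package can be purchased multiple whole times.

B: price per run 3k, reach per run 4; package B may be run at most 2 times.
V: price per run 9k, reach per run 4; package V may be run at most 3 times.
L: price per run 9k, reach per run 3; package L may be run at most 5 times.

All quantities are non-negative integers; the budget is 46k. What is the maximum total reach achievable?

B has the best ratio (4/3); taking only B gives at most 2×4 = 8 (stopped by the supply cap of 2).
Mixing does better — 2×B, 3×V, and 1×L: price 42 ≤ 46, reach 2·4 + 3·4 + 1·3 = 23.

23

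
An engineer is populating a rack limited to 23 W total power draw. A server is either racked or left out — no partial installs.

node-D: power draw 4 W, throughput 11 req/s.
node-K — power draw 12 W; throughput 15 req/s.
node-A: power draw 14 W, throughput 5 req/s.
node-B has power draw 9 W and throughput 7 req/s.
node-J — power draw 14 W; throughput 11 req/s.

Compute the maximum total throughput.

26

This is a 0-1 knapsack instance.
Allowing fractional choices, the relaxed optimum would be about 31.5, but servers are indivisible.
node-D + node-K: power draw 4 + 12 = 16 ≤ 23, throughput 11 + 15 = 26.
node-D + node-J: power draw 4 + 14 = 18 ≤ 23, throughput 11 + 11 = 22.
node-K + node-B: power draw 12 + 9 = 21 ≤ 23, throughput 15 + 7 = 22.
Best is node-D and node-K with total throughput 26.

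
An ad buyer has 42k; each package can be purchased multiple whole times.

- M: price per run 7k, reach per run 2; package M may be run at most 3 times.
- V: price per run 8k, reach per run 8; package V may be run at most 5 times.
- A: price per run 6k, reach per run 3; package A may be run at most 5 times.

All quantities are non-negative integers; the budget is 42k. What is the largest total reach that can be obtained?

V has the best ratio (8/8); taking only V gives at most 5×8 = 40 (stopped by the price limit).
Optimal: 5×V: price 40 ≤ 42, reach 5·8 = 40.

40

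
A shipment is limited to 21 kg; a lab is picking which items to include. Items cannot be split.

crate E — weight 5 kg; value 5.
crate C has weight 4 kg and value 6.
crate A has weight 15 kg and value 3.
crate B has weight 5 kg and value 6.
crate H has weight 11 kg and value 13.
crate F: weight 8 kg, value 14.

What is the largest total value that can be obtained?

27

Take crate H and crate F: weight 11 + 8 = 19 ≤ 21, value 13 + 14 = 27.
No other feasible combination does better.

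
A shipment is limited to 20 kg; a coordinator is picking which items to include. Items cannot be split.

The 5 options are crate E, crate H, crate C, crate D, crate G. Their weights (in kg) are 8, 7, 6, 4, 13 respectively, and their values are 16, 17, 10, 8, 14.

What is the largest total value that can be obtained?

41

Allowing fractional choices, the relaxed optimum would be about 42.7, but items are indivisible.
crate H + crate C + crate D: weight 7 + 6 + 4 = 17 ≤ 20, value 17 + 10 + 8 = 35.
crate E + crate H + crate D: weight 8 + 7 + 4 = 19 ≤ 20, value 16 + 17 + 8 = 41.
crate E + crate C + crate D: weight 8 + 6 + 4 = 18 ≤ 20, value 16 + 10 + 8 = 34.
Best is crate E, crate H, and crate D with total value 41.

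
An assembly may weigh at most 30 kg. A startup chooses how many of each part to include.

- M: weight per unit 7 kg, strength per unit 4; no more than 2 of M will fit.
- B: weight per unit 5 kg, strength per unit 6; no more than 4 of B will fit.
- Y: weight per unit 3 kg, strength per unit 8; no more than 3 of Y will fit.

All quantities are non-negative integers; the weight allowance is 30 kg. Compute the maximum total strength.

48

Y has the best ratio (8/3); taking only Y gives at most 3×8 = 24 (stopped by the supply cap of 3).
Mixing does better — 4×B and 3×Y: weight 29 ≤ 30, strength 4·6 + 3·8 = 48.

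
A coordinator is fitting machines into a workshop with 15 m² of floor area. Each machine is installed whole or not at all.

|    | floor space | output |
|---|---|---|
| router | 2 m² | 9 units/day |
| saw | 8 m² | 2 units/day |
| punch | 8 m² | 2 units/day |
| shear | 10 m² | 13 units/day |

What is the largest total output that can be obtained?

router + shear: floor space 2 + 10 = 12 ≤ 15, output 9 + 13 = 22.
shear: floor space 10 ≤ 15, output 13.
Best is router and shear with total output 22.

22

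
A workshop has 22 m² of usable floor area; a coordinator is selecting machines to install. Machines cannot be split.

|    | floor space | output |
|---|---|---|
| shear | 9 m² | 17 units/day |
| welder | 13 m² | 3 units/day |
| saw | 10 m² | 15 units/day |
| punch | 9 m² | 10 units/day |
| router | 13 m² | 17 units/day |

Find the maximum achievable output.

34

Allowing fractional choices, the relaxed optimum would be about 35.9, but machines are indivisible.
shear + router: floor space 9 + 13 = 22 ≤ 22, output 17 + 17 = 34.
shear + saw: floor space 9 + 10 = 19 ≤ 22, output 17 + 15 = 32.
shear + punch: floor space 9 + 9 = 18 ≤ 22, output 17 + 10 = 27.
Best is shear and router with total output 34.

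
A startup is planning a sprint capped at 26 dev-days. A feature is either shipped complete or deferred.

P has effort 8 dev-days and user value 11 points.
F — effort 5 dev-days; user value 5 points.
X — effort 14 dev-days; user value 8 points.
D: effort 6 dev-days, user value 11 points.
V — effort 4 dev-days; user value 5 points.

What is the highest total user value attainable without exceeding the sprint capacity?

Treat it as a binary knapsack problem.
P + F + D + V: effort 8 + 5 + 6 + 4 = 23 ≤ 26, user value 11 + 5 + 11 + 5 = 32.
P + F + D: effort 8 + 5 + 6 = 19 ≤ 26, user value 11 + 5 + 11 = 27.
P + D + V: effort 8 + 6 + 4 = 18 ≤ 26, user value 11 + 11 + 5 = 27.
Best is P, F, D, and V with total user value 32.

32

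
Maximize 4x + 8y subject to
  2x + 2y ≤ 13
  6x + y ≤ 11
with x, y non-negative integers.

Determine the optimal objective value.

(x,y)=(0,6) is feasible, giving 48.
(x,y)=(1,5) is feasible, giving 44.
(x,y)=(0,5) is feasible, giving 40.
Maximum is 48 at (x,y)=(0,6).

48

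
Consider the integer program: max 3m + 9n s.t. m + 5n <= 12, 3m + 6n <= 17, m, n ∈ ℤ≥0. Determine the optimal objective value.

21

The continuous relaxation peaks at (1.44, 2.11) with value 23.33; rounding to a feasible lattice point costs some objective.
(m,n)=(1,2) is feasible, giving 21.
(m,n)=(0,2) is feasible, giving 18.
(m,n)=(2,1) is feasible, giving 15.
The best lattice point is (1,2), giving 21.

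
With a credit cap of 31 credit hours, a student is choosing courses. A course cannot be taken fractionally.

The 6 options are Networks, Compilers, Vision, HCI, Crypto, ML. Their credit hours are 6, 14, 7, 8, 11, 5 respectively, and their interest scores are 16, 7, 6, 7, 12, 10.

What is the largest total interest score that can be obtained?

This is an integer program with binary decision variables.
Networks + Vision + Crypto + ML: credit hours 6 + 7 + 11 + 5 = 29 ≤ 31, interest score 16 + 6 + 12 + 10 = 44.
Networks + HCI + Crypto + ML: credit hours 6 + 8 + 11 + 5 = 30 ≤ 31, interest score 16 + 7 + 12 + 10 = 45.
Networks + Vision + HCI + ML: credit hours 6 + 7 + 8 + 5 = 26 ≤ 31, interest score 16 + 6 + 7 + 10 = 39.
Best is Networks, HCI, Crypto, and ML with total interest score 45.

45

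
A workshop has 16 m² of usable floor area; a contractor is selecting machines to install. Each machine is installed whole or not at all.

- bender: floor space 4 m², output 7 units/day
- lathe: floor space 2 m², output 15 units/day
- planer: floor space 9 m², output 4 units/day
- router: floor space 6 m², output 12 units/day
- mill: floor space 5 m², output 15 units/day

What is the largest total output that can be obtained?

42

bender + lathe + router: floor space 4 + 2 + 6 = 12 ≤ 16, output 7 + 15 + 12 = 34.
lathe + router + mill: floor space 2 + 6 + 5 = 13 ≤ 16, output 15 + 12 + 15 = 42.
bender + lathe + mill: floor space 4 + 2 + 5 = 11 ≤ 16, output 7 + 15 + 15 = 37.
Best is lathe, router, and mill with total output 42.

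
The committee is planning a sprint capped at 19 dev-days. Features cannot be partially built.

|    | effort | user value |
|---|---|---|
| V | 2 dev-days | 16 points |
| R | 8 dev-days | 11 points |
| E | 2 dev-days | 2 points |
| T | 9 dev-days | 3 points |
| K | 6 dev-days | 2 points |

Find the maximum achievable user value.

31

Allowing fractional choices, the relaxed optimum would be about 31.3, but features are indivisible.
V + R + E + K: effort 2 + 8 + 2 + 6 = 18 ≤ 19, user value 16 + 11 + 2 + 2 = 31.
V + R + E: effort 2 + 8 + 2 = 12 ≤ 19, user value 16 + 11 + 2 = 29.
V + R + T: effort 2 + 8 + 9 = 19 ≤ 19, user value 16 + 11 + 3 = 30.
Best is V, R, E, and K with total user value 31.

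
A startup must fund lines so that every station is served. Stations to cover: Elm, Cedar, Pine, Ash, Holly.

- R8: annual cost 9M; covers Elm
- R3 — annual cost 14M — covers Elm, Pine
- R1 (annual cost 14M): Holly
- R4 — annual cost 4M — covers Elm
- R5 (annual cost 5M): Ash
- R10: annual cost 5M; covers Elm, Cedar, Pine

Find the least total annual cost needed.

Choose R1, R5, and R10: together they cover Elm, Cedar, Pine, Ash, Holly — every station.
Total annual cost: 14 + 5 + 5 = 24.
No cover costs less than 24.

24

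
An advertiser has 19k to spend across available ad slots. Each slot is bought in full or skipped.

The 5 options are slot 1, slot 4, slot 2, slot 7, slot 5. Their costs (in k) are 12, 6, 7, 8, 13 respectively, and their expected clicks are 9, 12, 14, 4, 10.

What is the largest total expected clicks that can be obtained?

This is a 0-1 knapsack instance.
slot 4 + slot 2: cost 6 + 7 = 13 ≤ 19, expected clicks 12 + 14 = 26.
slot 1 + slot 2: cost 12 + 7 = 19 ≤ 19, expected clicks 9 + 14 = 23.
slot 4 + slot 5: cost 6 + 13 = 19 ≤ 19, expected clicks 12 + 10 = 22.
Best is slot 4 and slot 2 with total expected clicks 26.

26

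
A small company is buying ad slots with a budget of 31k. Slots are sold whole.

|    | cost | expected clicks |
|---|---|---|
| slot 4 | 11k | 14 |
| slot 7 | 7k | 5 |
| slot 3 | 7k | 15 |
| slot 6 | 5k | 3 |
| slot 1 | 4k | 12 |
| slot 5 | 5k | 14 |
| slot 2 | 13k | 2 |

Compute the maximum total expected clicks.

55

This is a 0-1 knapsack instance.
Allowing fractional choices, the relaxed optimum would be about 57.9, but ad slots are indivisible.
slot 4 + slot 3 + slot 1 + slot 5: cost 11 + 7 + 4 + 5 = 27 ≤ 31, expected clicks 14 + 15 + 12 + 14 = 55.
slot 4 + slot 7 + slot 3 + slot 5: cost 11 + 7 + 7 + 5 = 30 ≤ 31, expected clicks 14 + 5 + 15 + 14 = 48.
slot 7 + slot 3 + slot 6 + slot 1 + slot 5: cost 7 + 7 + 5 + 4 + 5 = 28 ≤ 31, expected clicks 5 + 15 + 3 + 12 + 14 = 49.
Best is slot 4, slot 3, slot 1, and slot 5 with total expected clicks 55.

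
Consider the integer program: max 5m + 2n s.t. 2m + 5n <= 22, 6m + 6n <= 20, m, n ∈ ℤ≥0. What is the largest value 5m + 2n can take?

15

Relaxing integrality, the LP optimum is 16.67 at (m,n) = (3.33, 0), which is not an integer point.
(m,n)=(3,0): 2·3+5·0=6≤22, 6·3+6·0=18≤20, objective 15.
(m,n)=(2,1): 2·2+5·1=9≤22, 6·2+6·1=18≤20, objective 12.
(m,n)=(2,0): 2·2+5·0=4≤22, 6·2+6·0=12≤20, objective 10.
No feasible integer point exceeds 15.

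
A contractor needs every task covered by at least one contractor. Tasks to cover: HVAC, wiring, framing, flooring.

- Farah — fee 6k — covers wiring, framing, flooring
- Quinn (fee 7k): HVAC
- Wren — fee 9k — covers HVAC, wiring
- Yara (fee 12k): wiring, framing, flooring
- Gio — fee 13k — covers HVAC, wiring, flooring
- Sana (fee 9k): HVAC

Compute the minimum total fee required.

Choose Farah and Quinn: together they cover HVAC, wiring, framing, flooring — every task.
Total fee: 6 + 7 = 13.
No cover costs less than 13.

13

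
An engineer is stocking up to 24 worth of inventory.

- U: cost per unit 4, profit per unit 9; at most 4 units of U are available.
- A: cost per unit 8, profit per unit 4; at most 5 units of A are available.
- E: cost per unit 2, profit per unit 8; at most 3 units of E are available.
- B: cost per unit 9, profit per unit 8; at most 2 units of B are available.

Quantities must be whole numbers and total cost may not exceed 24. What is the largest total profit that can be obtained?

60

Take 4×U and 3×E: cost 22 ≤ 24, profit 4·9 + 3·8 = 60.
E has the best ratio (8/2) and is taken to its limit of 3; remaining capacity is filled optimally with the others.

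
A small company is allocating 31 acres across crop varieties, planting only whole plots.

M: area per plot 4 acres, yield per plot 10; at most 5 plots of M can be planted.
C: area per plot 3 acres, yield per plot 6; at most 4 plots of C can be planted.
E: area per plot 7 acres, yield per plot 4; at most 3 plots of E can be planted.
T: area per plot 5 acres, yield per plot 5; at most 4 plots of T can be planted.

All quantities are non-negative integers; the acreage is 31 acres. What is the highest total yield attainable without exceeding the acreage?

This is a bounded integer knapsack.
5×M and 3×C: area 29 ≤ 31, yield 5·10 + 3·6 = 68.
5×M, 2×C, and 1×T: area 31 ≤ 31, yield 5·10 + 2·6 + 1·5 = 67.
Best is 68.

68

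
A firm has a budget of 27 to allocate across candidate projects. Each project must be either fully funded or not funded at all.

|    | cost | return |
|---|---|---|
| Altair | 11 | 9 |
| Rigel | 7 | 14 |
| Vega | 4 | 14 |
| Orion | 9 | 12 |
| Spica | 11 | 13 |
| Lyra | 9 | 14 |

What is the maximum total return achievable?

This is an integer program with binary decision variables.
Allowing fractional choices, the relaxed optimum would be about 51.3, but projects are indivisible.
Rigel + Vega + Lyra: cost 7 + 4 + 9 = 20 ≤ 27, return 14 + 14 + 14 = 42.
Rigel + Vega + Spica: cost 7 + 4 + 11 = 22 ≤ 27, return 14 + 14 + 13 = 41.
Best is Rigel, Vega, and Lyra with total return 42.

42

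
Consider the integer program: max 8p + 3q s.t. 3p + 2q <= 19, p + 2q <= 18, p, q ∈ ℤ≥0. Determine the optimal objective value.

Relaxing integrality, the LP optimum is 50.67 at (p,q) = (6.33, 0), which is not an integer point.
(p,q)=(6,0) is feasible, giving 48.
(p,q)=(5,1) is feasible, giving 43.
(p,q)=(5,0) is feasible, giving 40.
No feasible integer point exceeds 48.

48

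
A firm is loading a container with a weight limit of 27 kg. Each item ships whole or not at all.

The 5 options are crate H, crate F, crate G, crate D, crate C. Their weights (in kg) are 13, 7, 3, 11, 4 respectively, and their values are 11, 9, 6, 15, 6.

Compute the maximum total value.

36

crate H + crate F + crate G + crate C: weight 13 + 7 + 3 + 4 = 27 ≤ 27, value 11 + 9 + 6 + 6 = 32.
crate F + crate G + crate D + crate C: weight 7 + 3 + 11 + 4 = 25 ≤ 27, value 9 + 6 + 15 + 6 = 36.
crate H + crate G + crate D: weight 13 + 3 + 11 = 27 ≤ 27, value 11 + 6 + 15 = 32.
Best is crate F, crate G, crate D, and crate C with total value 36.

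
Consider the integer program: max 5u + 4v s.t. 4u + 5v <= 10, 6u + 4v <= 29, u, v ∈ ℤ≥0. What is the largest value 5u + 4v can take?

10

Relaxing integrality, the LP optimum is 12.50 at (u,v) = (2.5, 0), which is not an integer point.
(u,v)=(2,0): 4·2+5·0=8≤10, 6·2+4·0=12≤29, objective 10.
(u,v)=(1,1): 4·1+5·1=9≤10, 6·1+4·1=10≤29, objective 9.
No feasible integer point exceeds 10.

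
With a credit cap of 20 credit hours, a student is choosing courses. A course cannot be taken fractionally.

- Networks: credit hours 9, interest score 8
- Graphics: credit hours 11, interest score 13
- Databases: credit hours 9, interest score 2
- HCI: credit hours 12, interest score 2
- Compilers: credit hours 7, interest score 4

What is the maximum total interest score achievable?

21

This is a 0-1 knapsack instance.
Graphics + Compilers: credit hours 11 + 7 = 18 ≤ 20, interest score 13 + 4 = 17.
Networks + Graphics: credit hours 9 + 11 = 20 ≤ 20, interest score 8 + 13 = 21.
Graphics + Databases: credit hours 11 + 9 = 20 ≤ 20, interest score 13 + 2 = 15.
Best is Networks and Graphics with total interest score 21.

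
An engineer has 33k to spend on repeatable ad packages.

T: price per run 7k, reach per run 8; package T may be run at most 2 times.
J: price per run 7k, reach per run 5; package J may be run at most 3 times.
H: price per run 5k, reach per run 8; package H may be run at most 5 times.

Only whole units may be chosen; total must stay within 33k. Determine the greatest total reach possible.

Take 1×T and 5×H: price 32 ≤ 33, reach 1·8 + 5·8 = 48.
H has the best ratio (8/5) and is taken to its limit of 5; remaining capacity is filled optimally with the others.

48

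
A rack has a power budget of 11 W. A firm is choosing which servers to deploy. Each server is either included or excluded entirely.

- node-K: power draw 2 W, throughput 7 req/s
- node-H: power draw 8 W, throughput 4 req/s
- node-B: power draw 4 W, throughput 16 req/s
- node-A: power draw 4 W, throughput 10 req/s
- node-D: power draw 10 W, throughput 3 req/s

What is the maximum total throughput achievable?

33

This is a 0-1 knapsack instance.
node-K + node-B: power draw 2 + 4 = 6 ≤ 11, throughput 7 + 16 = 23.
node-K + node-B + node-A: power draw 2 + 4 + 4 = 10 ≤ 11, throughput 7 + 16 + 10 = 33.
node-B + node-A: power draw 4 + 4 = 8 ≤ 11, throughput 16 + 10 = 26.
Best is node-K, node-B, and node-A with total throughput 33.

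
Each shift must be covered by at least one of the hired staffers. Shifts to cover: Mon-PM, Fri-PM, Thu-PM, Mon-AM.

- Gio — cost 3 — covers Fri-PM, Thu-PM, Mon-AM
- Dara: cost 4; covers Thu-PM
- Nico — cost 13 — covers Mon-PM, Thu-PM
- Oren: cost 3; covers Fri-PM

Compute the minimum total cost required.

This is a weighted set-cover instance.
Choose Gio and Nico: together they cover Mon-PM, Fri-PM, Thu-PM, Mon-AM — every shift.
Total cost: 3 + 13 = 16.

16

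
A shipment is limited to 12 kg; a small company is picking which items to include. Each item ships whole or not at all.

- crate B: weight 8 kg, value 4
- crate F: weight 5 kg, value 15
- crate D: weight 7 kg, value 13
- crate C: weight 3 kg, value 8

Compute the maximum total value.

28

Allowing fractional choices, the relaxed optimum would be about 30.4, but items are indivisible.
crate F + crate D: weight 5 + 7 = 12 ≤ 12, value 15 + 13 = 28.
crate F + crate C: weight 5 + 3 = 8 ≤ 12, value 15 + 8 = 23.
Best is crate F and crate D with total value 28.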